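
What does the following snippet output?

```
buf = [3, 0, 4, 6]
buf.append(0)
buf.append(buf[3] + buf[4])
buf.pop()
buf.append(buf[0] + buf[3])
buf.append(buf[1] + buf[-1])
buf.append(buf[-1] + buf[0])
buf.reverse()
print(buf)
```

[12, 9, 9, 0, 6, 4, 0, 3]

append 0 → [3, 0, 4, 6, 0]
append buf[3]+buf[4] = 6+0 = 6 → [3, 0, 4, 6, 0, 6]
pop() removes 6 → [3, 0, 4, 6, 0]
append buf[0]+buf[3] = 3+6 = 9 → [3, 0, 4, 6, 0, 9]
append buf[1]+buf[-1] = 0+9 = 9 → [3, 0, 4, 6, 0, 9, 9]
append buf[-1]+buf[0] = 9+3 = 12 → [3, 0, 4, 6, 0, 9, 9, 12]
reverse → [12, 9, 9, 0, 6, 4, 0, 3]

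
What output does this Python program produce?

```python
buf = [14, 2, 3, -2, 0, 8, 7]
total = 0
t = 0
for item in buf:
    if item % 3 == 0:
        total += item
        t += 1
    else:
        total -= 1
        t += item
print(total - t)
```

item=14: not %3==0, total = 0-1 = -1; t=14
item=2: not %3==0, total = (-1)-1 = -2; t=16
item=3: %3==0, total = (-2)+3 = 1; t=17
item=-2: not %3==0, total = 1-1 = 0; t=15
item=0: %3==0, total = 0+0 = 0; t=16
item=8: not %3==0, total = 0-1 = -1; t=24
item=7: not %3==0, total = (-1)-1 = -2; t=31
total-t = (-2)-31 = -33

-33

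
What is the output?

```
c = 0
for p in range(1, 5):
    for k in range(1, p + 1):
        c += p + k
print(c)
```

50

p=1,k=1: c = 0+2 = 2
p=2,k=1: c = 2+3 = 5
p=2,k=2: c = 5+4 = 9
p=3,k=1: c = 9+4 = 13
p=3,k=2: c = 13+5 = 18
p=3,k=3: c = 18+6 = 24
p=4,k=1: c = 24+5 = 29
p=4,k=2: c = 29+6 = 35
p=4,k=3: c = 35+7 = 42
p=4,k=4: c = 42+8 = 50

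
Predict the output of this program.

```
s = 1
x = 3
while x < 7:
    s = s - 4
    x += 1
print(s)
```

-15

x=3: s = 1-4 = -3
x=4: s = (-3)-4 = -7
x=5: s = (-7)-4 = -11
x=6: s = (-11)-4 = -15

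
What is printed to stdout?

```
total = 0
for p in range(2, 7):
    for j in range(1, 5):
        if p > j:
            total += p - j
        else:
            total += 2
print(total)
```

p=2,j=1: 2>1, total = 0+1 = 1
p=2,j=2: not 2>2, total = 1+2 = 3
p=2,j=3: not 2>3, total = 3+2 = 5
p=2,j=4: not 2>4, total = 5+2 = 7
p=3,j=1: 3>1, total = 7+2 = 9
p=3,j=2: 3>2, total = 9+1 = 10
p=3,j=3: not 3>3, total = 10+2 = 12
p=3,j=4: not 3>4, total = 12+2 = 14
p=4,j=1: 4>1, total = 14+3 = 17
p=4,j=2: 4>2, total = 17+2 = 19
p=4,j=3: 4>3, total = 19+1 = 20
p=4,j=4: not 4>4, total = 20+2 = 22
p=5,j=1: 5>1, total = 22+4 = 26
p=5,j=2: 5>2, total = 26+3 = 29
p=5,j=3: 5>3, total = 29+2 = 31
p=5,j=4: 5>4, total = 31+1 = 32
p=6,j=1: 6>1, total = 32+5 = 37
p=6,j=2: 6>2, total = 37+4 = 41
p=6,j=3: 6>3, total = 41+3 = 44
p=6,j=4: 6>4, total = 44+2 = 46

46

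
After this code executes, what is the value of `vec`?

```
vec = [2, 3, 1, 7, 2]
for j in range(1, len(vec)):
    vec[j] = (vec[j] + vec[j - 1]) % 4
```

[2, 1, 2, 1, 3]

j=1: vec[1] = (3+2)%4 = 1 → [2, 1, 1, 7, 2]
j=2: vec[2] = (1+1)%4 = 2 → [2, 1, 2, 7, 2]
j=3: vec[3] = (7+2)%4 = 1 → [2, 1, 2, 1, 2]
j=4: vec[4] = (2+1)%4 = 3 → [2, 1, 2, 1, 3]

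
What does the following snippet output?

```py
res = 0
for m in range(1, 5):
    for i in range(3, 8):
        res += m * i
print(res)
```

m=1,i=3: res = 0+3 = 3
m=1,i=4: res = 3+4 = 7
m=1,i=5: res = 7+5 = 12
m=1,i=6: res = 12+6 = 18
m=1,i=7: res = 18+7 = 25
m=2,i=3: res = 25+6 = 31
m=2,i=4: res = 31+8 = 39
m=2,i=5: res = 39+10 = 49
m=2,i=6: res = 49+12 = 61
m=2,i=7: res = 61+14 = 75
m=3,i=3: res = 75+9 = 84
m=3,i=4: res = 84+12 = 96
m=3,i=5: res = 96+15 = 111
m=3,i=6: res = 111+18 = 129
m=3,i=7: res = 129+21 = 150
m=4,i=3: res = 150+12 = 162
m=4,i=4: res = 162+16 = 178
m=4,i=5: res = 178+20 = 198
m=4,i=6: res = 198+24 = 222
m=4,i=7: res = 222+28 = 250

250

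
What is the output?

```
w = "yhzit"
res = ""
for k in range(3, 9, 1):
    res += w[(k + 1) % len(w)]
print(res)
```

tyhzit

k=3: add w[4]='t' → 't'
k=4: add w[0]='y' → 'ty'
k=5: add w[1]='h' → 'tyh'
k=6: add w[2]='z' → 'tyhz'
k=7: add w[3]='i' → 'tyhzi'
k=8: add w[4]='t' → 'tyhzit'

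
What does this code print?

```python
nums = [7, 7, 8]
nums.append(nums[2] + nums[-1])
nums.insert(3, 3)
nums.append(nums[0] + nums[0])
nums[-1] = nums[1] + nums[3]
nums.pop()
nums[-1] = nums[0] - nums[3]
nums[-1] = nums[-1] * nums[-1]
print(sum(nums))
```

41

append nums[2]+nums[-1] = 8+8 = 16 → [7, 7, 8, 16]
insert 3 at 3 → [7, 7, 8, 3, 16]
append nums[0]+nums[0] = 7+7 = 14 → [7, 7, 8, 3, 16, 14]
nums[-1] = nums[1]+nums[3] = 7+3 = 10 → [7, 7, 8, 3, 16, 10]
pop() removes 10 → [7, 7, 8, 3, 16]
nums[-1] = nums[0]-nums[3] = 7-3 = 4 → [7, 7, 8, 3, 4]
nums[-1] = nums[-1]*nums[-1] = 4*4 = 16 → [7, 7, 8, 3, 16]
sum = 41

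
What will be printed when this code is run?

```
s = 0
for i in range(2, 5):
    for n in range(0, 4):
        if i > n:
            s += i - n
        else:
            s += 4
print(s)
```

31

i=2,n=0: 2>0, s = 0+2 = 2
i=2,n=1: 2>1, s = 2+1 = 3
i=2,n=2: not 2>2, s = 3+4 = 7
i=2,n=3: not 2>3, s = 7+4 = 11
i=3,n=0: 3>0, s = 11+3 = 14
i=3,n=1: 3>1, s = 14+2 = 16
i=3,n=2: 3>2, s = 16+1 = 17
i=3,n=3: not 3>3, s = 17+4 = 21
i=4,n=0: 4>0, s = 21+4 = 25
i=4,n=1: 4>1, s = 25+3 = 28
i=4,n=2: 4>2, s = 28+2 = 30
i=4,n=3: 4>3, s = 30+1 = 31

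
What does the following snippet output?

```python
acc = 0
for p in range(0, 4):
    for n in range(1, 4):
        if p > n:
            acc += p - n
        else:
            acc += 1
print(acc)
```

13

p=0,n=1: not 0>1, acc = 0+1 = 1
p=0,n=2: not 0>2, acc = 1+1 = 2
p=0,n=3: not 0>3, acc = 2+1 = 3
p=1,n=1: not 1>1, acc = 3+1 = 4
p=1,n=2: not 1>2, acc = 4+1 = 5
p=1,n=3: not 1>3, acc = 5+1 = 6
p=2,n=1: 2>1, acc = 6+1 = 7
p=2,n=2: not 2>2, acc = 7+1 = 8
p=2,n=3: not 2>3, acc = 8+1 = 9
p=3,n=1: 3>1, acc = 9+2 = 11
p=3,n=2: 3>2, acc = 11+1 = 12
p=3,n=3: not 3>3, acc = 12+1 = 13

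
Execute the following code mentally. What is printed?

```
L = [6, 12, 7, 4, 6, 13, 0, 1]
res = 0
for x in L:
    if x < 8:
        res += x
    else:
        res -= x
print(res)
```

x=6: <8, res = 0+6 = 6
x=12: not <8, res = 6-12 = -6
x=7: <8, res = (-6)+7 = 1
x=4: <8, res = 1+4 = 5
x=6: <8, res = 5+6 = 11
x=13: not <8, res = 11-13 = -2
x=0: <8, res = (-2)+0 = -2
x=1: <8, res = (-2)+1 = -1

-1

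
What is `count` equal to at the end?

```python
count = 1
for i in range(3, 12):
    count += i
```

i=3: count = 1+3 = 4
i=4: count = 4+4 = 8
i=5: count = 8+5 = 13
i=6: count = 13+6 = 19
i=7: count = 19+7 = 26
i=8: count = 26+8 = 34
i=9: count = 34+9 = 43
i=10: count = 43+10 = 53
i=11: count = 53+11 = 64

64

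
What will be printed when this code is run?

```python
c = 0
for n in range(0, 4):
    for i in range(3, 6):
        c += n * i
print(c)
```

n=0,i=3: c = 0+0 = 0
n=0,i=4: c = 0+0 = 0
n=0,i=5: c = 0+0 = 0
n=1,i=3: c = 0+3 = 3
n=1,i=4: c = 3+4 = 7
n=1,i=5: c = 7+5 = 12
n=2,i=3: c = 12+6 = 18
n=2,i=4: c = 18+8 = 26
n=2,i=5: c = 26+10 = 36
n=3,i=3: c = 36+9 = 45
n=3,i=4: c = 45+12 = 57
n=3,i=5: c = 57+15 = 72

72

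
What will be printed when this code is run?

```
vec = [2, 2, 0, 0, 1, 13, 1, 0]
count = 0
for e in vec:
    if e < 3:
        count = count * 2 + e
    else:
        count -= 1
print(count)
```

e=2: <3, count = 0*2+2 = 2
e=2: <3, count = 2*2+2 = 6
e=0: <3, count = 6*2+0 = 12
e=0: <3, count = 12*2+0 = 24
e=1: <3, count = 24*2+1 = 49
e=13: not <3, count = 49-1 = 48
e=1: <3, count = 48*2+1 = 97
e=0: <3, count = 97*2+0 = 194

194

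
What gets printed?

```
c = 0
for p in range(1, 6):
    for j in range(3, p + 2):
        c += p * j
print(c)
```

165

p=2,j=3: c = 0+6 = 6
p=3,j=3: c = 6+9 = 15
p=3,j=4: c = 15+12 = 27
p=4,j=3: c = 27+12 = 39
p=4,j=4: c = 39+16 = 55
p=4,j=5: c = 55+20 = 75
p=5,j=3: c = 75+15 = 90
p=5,j=4: c = 90+20 = 110
p=5,j=5: c = 110+25 = 135
p=5,j=6: c = 135+30 = 165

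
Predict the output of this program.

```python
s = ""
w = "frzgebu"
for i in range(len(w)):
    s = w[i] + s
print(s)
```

i=0: prepend 'f' → 'f'
i=1: prepend 'r' → 'rf'
i=2: prepend 'z' → 'zrf'
i=3: prepend 'g' → 'gzrf'
i=4: prepend 'e' → 'egzrf'
i=5: prepend 'b' → 'begzrf'
i=6: prepend 'u' → 'ubegzrf'

ubegzrf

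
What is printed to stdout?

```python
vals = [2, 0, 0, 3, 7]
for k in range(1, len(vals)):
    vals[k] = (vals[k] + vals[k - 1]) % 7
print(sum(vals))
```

16

k=1: vals[1] = (0+2)%7 = 2 → [2, 2, 0, 3, 7]
k=2: vals[2] = (0+2)%7 = 2 → [2, 2, 2, 3, 7]
k=3: vals[3] = (3+2)%7 = 5 → [2, 2, 2, 5, 7]
k=4: vals[4] = (7+5)%7 = 5 → [2, 2, 2, 5, 5]
sum = 16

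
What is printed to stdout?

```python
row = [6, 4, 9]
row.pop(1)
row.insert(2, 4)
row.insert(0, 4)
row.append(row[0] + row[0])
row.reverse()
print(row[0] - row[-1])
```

pop(1) removes 4 → [6, 9]
insert 4 at 2 → [6, 9, 4]
insert 4 at 0 → [4, 6, 9, 4]
append row[0]+row[0] = 4+4 = 8 → [4, 6, 9, 4, 8]
reverse → [8, 4, 9, 6, 4]
row[0]-row[-1] = 8-4 = 4

4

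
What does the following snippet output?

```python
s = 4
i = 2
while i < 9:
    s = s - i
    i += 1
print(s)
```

-31

i=2: s = 4-2 = 2
i=3: s = 2-3 = -1
i=4: s = (-1)-4 = -5
i=5: s = (-5)-5 = -10
i=6: s = (-10)-6 = -16
i=7: s = (-16)-7 = -23
i=8: s = (-23)-8 = -31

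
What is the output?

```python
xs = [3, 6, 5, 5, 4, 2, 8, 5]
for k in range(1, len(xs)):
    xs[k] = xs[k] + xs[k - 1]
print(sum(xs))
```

164

k=1: xs[1] = 6+3 = 9 → [3, 9, 5, 5, 4, 2, 8, 5]
k=2: xs[2] = 5+9 = 14 → [3, 9, 14, 5, 4, 2, 8, 5]
k=3: xs[3] = 5+14 = 19 → [3, 9, 14, 19, 4, 2, 8, 5]
k=4: xs[4] = 4+19 = 23 → [3, 9, 14, 19, 23, 2, 8, 5]
k=5: xs[5] = 2+23 = 25 → [3, 9, 14, 19, 23, 25, 8, 5]
k=6: xs[6] = 8+25 = 33 → [3, 9, 14, 19, 23, 25, 33, 5]
k=7: xs[7] = 5+33 = 38 → [3, 9, 14, 19, 23, 25, 33, 38]
sum = 164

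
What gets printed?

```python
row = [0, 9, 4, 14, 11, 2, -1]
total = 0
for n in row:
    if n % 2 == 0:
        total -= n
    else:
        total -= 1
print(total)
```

n=0: even, total = 0-0 = 0
n=9: not even, total = 0-1 = -1
n=4: even, total = (-1)-4 = -5
n=14: even, total = (-5)-14 = -19
n=11: not even, total = (-19)-1 = -20
n=2: even, total = (-20)-2 = -22
n=-1: not even, total = (-22)-1 = -23

-23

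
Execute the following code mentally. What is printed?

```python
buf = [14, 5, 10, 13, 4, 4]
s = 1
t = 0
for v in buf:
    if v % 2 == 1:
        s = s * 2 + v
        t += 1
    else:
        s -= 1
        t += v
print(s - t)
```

-15

v=14: not odd, s = 1-1 = 0; t=14
v=5: odd, s = 0*2+5 = 5; t=15
v=10: not odd, s = 5-1 = 4; t=25
v=13: odd, s = 4*2+13 = 21; t=26
v=4: not odd, s = 21-1 = 20; t=30
v=4: not odd, s = 20-1 = 19; t=34
s-t = 19-34 = -15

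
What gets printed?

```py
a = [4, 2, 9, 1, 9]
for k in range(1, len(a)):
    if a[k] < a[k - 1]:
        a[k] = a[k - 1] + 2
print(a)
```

[4, 6, 9, 11, 13]

k=1: 2<4, a[1] = 4+2 = 6 → [4, 6, 9, 1, 9]
k=2: 9>=6, unchanged → [4, 6, 9, 1, 9]
k=3: 1<9, a[3] = 9+2 = 11 → [4, 6, 9, 11, 9]
k=4: 9<11, a[4] = 11+2 = 13 → [4, 6, 9, 11, 13]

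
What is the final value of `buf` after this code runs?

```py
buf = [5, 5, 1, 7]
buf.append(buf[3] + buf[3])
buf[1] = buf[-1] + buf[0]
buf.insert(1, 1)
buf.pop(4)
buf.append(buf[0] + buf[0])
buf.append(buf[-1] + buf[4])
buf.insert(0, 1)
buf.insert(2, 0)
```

append buf[3]+buf[3] = 7+7 = 14 → [5, 5, 1, 7, 14]
buf[1] = buf[-1]+buf[0] = 14+5 = 19 → [5, 19, 1, 7, 14]
insert 1 at 1 → [5, 1, 19, 1, 7, 14]
pop(4) removes 7 → [5, 1, 19, 1, 14]
append buf[0]+buf[0] = 5+5 = 10 → [5, 1, 19, 1, 14, 10]
append buf[-1]+buf[4] = 10+14 = 24 → [5, 1, 19, 1, 14, 10, 24]
insert 1 at 0 → [1, 5, 1, 19, 1, 14, 10, 24]
insert 0 at 2 → [1, 5, 0, 1, 19, 1, 14, 10, 24]

[1, 5, 0, 1, 19, 1, 14, 10, 24]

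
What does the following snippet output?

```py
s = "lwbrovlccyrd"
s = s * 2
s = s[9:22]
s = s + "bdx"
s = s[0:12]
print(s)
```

yrdlwbrovlcc

repeat ×2 → 'lwbrovlccyrdlwbrovlccyrd'
slice [9:22] → 'yrdlwbrovlccy'
+ 'bdx' → 'yrdlwbrovlccybdx'
slice [0:12] → 'yrdlwbrovlcc'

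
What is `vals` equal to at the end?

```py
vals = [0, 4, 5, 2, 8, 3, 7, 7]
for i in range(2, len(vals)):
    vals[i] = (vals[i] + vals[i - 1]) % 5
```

[0, 4, 4, 1, 4, 2, 4, 1]

i=2: vals[2] = (5+4)%5 = 4 → [0, 4, 4, 2, 8, 3, 7, 7]
i=3: vals[3] = (2+4)%5 = 1 → [0, 4, 4, 1, 8, 3, 7, 7]
i=4: vals[4] = (8+1)%5 = 4 → [0, 4, 4, 1, 4, 3, 7, 7]
i=5: vals[5] = (3+4)%5 = 2 → [0, 4, 4, 1, 4, 2, 7, 7]
i=6: vals[6] = (7+2)%5 = 4 → [0, 4, 4, 1, 4, 2, 4, 7]
i=7: vals[7] = (7+4)%5 = 1 → [0, 4, 4, 1, 4, 2, 4, 1]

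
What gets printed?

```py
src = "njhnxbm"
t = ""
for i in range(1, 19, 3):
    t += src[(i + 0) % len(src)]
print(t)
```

i=1: add src[1]='j' → 'j'
i=4: add src[4]='x' → 'jx'
i=7: add src[0]='n' → 'jxn'
i=10: add src[3]='n' → 'jxnn'
i=13: add src[6]='m' → 'jxnnm'
i=16: add src[2]='h' → 'jxnnmh'

jxnnmh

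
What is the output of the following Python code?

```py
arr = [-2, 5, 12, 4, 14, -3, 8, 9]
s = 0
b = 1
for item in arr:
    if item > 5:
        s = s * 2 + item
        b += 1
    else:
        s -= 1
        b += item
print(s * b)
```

item=-2: not >5, s = 0-1 = -1; b=-1
item=5: not >5, s = (-1)-1 = -2; b=4
item=12: >5, s = (-2)*2+12 = 8; b=5
item=4: not >5, s = 8-1 = 7; b=9
item=14: >5, s = 7*2+14 = 28; b=10
item=-3: not >5, s = 28-1 = 27; b=7
item=8: >5, s = 27*2+8 = 62; b=8
item=9: >5, s = 62*2+9 = 133; b=9
s*b = 133*9 = 1197

1197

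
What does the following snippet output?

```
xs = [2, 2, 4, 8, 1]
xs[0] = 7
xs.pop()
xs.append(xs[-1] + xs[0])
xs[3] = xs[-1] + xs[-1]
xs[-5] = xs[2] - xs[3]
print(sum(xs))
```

xs[0] = 7 → [7, 2, 4, 8, 1]
pop() removes 1 → [7, 2, 4, 8]
append xs[-1]+xs[0] = 8+7 = 15 → [7, 2, 4, 8, 15]
xs[3] = xs[-1]+xs[-1] = 15+15 = 30 → [7, 2, 4, 30, 15]
xs[-5] = xs[2]-xs[3] = 4-30 = -26 → [-26, 2, 4, 30, 15]
sum = 25

25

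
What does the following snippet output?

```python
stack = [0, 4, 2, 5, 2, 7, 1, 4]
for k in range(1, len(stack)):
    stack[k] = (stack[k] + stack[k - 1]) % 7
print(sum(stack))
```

k=1: stack[1] = (4+0)%7 = 4 → [0, 4, 2, 5, 2, 7, 1, 4]
k=2: stack[2] = (2+4)%7 = 6 → [0, 4, 6, 5, 2, 7, 1, 4]
k=3: stack[3] = (5+6)%7 = 4 → [0, 4, 6, 4, 2, 7, 1, 4]
k=4: stack[4] = (2+4)%7 = 6 → [0, 4, 6, 4, 6, 7, 1, 4]
k=5: stack[5] = (7+6)%7 = 6 → [0, 4, 6, 4, 6, 6, 1, 4]
k=6: stack[6] = (1+6)%7 = 0 → [0, 4, 6, 4, 6, 6, 0, 4]
k=7: stack[7] = (4+0)%7 = 4 → [0, 4, 6, 4, 6, 6, 0, 4]
sum = 30

30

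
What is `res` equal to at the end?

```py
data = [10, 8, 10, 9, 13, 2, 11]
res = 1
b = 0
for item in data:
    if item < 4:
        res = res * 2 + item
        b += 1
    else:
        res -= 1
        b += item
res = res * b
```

item=10: not <4, res = 1-1 = 0; b=10
item=8: not <4, res = 0-1 = -1; b=18
item=10: not <4, res = (-1)-1 = -2; b=28
item=9: not <4, res = (-2)-1 = -3; b=37
item=13: not <4, res = (-3)-1 = -4; b=50
item=2: <4, res = (-4)*2+2 = -6; b=51
item=11: not <4, res = (-6)-1 = -7; b=62
res*b = (-7)*62 = -434

-434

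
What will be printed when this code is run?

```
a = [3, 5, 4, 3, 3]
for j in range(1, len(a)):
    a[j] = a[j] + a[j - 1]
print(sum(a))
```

j=1: a[1] = 5+3 = 8 → [3, 8, 4, 3, 3]
j=2: a[2] = 4+8 = 12 → [3, 8, 12, 3, 3]
j=3: a[3] = 3+12 = 15 → [3, 8, 12, 15, 3]
j=4: a[4] = 3+15 = 18 → [3, 8, 12, 15, 18]
sum = 56

56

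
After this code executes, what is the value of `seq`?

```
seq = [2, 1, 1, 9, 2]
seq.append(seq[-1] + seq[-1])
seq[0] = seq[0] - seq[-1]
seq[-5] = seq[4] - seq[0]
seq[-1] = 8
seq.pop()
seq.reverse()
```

append seq[-1]+seq[-1] = 2+2 = 4 → [2, 1, 1, 9, 2, 4]
seq[0] = seq[0]-seq[-1] = 2-4 = -2 → [-2, 1, 1, 9, 2, 4]
seq[-5] = seq[4]-seq[0] = 2-(-2) = 4 → [-2, 4, 1, 9, 2, 4]
seq[-1] = 8 → [-2, 4, 1, 9, 2, 8]
pop() removes 8 → [-2, 4, 1, 9, 2]
reverse → [2, 9, 1, 4, -2]

[2, 9, 1, 4, -2]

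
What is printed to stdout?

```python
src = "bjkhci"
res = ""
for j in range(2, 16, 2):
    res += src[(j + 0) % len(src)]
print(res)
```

kcbkcbk

j=2: add src[2]='k' → 'k'
j=4: add src[4]='c' → 'kc'
j=6: add src[0]='b' → 'kcb'
j=8: add src[2]='k' → 'kcbk'
j=10: add src[4]='c' → 'kcbkc'
j=12: add src[0]='b' → 'kcbkcb'
j=14: add src[2]='k' → 'kcbkcbk'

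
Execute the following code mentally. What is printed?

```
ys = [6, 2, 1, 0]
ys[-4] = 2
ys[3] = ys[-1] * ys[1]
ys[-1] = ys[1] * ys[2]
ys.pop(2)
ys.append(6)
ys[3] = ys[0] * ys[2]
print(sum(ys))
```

10

ys[-4] = 2 → [2, 2, 1, 0]
ys[3] = ys[-1]*ys[1] = 0*2 = 0 → [2, 2, 1, 0]
ys[-1] = ys[1]*ys[2] = 2*1 = 2 → [2, 2, 1, 2]
pop(2) removes 1 → [2, 2, 2]
append 6 → [2, 2, 2, 6]
ys[3] = ys[0]*ys[2] = 2*2 = 4 → [2, 2, 2, 4]
sum = 10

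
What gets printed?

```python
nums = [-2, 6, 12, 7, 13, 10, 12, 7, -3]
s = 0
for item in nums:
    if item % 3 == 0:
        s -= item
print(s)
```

-27

item=-2: not %3==0
item=6: %3==0, s = 0-6 = -6
item=12: %3==0, s = (-6)-12 = -18
item=7: not %3==0
item=13: not %3==0
item=10: not %3==0
item=12: %3==0, s = (-18)-12 = -30
item=7: not %3==0
item=-3: %3==0, s = (-30)-(-3) = -27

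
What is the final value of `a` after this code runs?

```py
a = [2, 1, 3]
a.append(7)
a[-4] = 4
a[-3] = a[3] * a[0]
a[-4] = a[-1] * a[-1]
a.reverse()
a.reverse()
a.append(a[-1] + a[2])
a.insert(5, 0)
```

append 7 → [2, 1, 3, 7]
a[-4] = 4 → [4, 1, 3, 7]
a[-3] = a[3]*a[0] = 7*4 = 28 → [4, 28, 3, 7]
a[-4] = a[-1]*a[-1] = 7*7 = 49 → [49, 28, 3, 7]
reverse → [7, 3, 28, 49]
reverse → [49, 28, 3, 7]
append a[-1]+a[2] = 7+3 = 10 → [49, 28, 3, 7, 10]
insert 0 at 5 → [49, 28, 3, 7, 10, 0]

[49, 28, 3, 7, 10, 0]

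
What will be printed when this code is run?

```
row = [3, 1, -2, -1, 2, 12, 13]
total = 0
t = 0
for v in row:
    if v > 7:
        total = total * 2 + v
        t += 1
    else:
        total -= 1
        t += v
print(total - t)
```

v=3: not >7, total = 0-1 = -1; t=3
v=1: not >7, total = (-1)-1 = -2; t=4
v=-2: not >7, total = (-2)-1 = -3; t=2
v=-1: not >7, total = (-3)-1 = -4; t=1
v=2: not >7, total = (-4)-1 = -5; t=3
v=12: >7, total = (-5)*2+12 = 2; t=4
v=13: >7, total = 2*2+13 = 17; t=5
total-t = 17-5 = 12

12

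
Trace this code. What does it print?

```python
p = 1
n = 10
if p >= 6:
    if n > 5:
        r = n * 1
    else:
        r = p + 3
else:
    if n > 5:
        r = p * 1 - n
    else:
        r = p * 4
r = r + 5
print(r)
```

-4

p=1, n=10
p >= 6 is False; n > 5 is True
→ r = p * 1 - n = -9
r = (-9)+5 = -4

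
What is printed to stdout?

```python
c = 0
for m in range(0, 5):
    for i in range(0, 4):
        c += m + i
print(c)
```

m=0,i=0: c = 0+0 = 0
m=0,i=1: c = 0+1 = 1
m=0,i=2: c = 1+2 = 3
m=0,i=3: c = 3+3 = 6
m=1,i=0: c = 6+1 = 7
m=1,i=1: c = 7+2 = 9
m=1,i=2: c = 9+3 = 12
m=1,i=3: c = 12+4 = 16
m=2,i=0: c = 16+2 = 18
m=2,i=1: c = 18+3 = 21
m=2,i=2: c = 21+4 = 25
m=2,i=3: c = 25+5 = 30
m=3,i=0: c = 30+3 = 33
m=3,i=1: c = 33+4 = 37
m=3,i=2: c = 37+5 = 42
m=3,i=3: c = 42+6 = 48
m=4,i=0: c = 48+4 = 52
m=4,i=1: c = 52+5 = 57
m=4,i=2: c = 57+6 = 63
m=4,i=3: c = 63+7 = 70

70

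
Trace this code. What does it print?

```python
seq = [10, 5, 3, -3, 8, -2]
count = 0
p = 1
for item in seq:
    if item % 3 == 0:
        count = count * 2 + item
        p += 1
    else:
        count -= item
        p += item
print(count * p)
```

item=10: not %3==0, count = 0-10 = -10; p=11
item=5: not %3==0, count = (-10)-5 = -15; p=16
item=3: %3==0, count = (-15)*2+3 = -27; p=17
item=-3: %3==0, count = (-27)*2+(-3) = -57; p=18
item=8: not %3==0, count = (-57)-8 = -65; p=26
item=-2: not %3==0, count = (-65)-(-2) = -63; p=24
count*p = (-63)*24 = -1512

-1512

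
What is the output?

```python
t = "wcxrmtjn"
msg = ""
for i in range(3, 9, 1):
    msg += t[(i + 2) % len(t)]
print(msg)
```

tjnwcx

i=3: add t[5]='t' → 't'
i=4: add t[6]='j' → 'tj'
i=5: add t[7]='n' → 'tjn'
i=6: add t[0]='w' → 'tjnw'
i=7: add t[1]='c' → 'tjnwc'
i=8: add t[2]='x' → 'tjnwcx'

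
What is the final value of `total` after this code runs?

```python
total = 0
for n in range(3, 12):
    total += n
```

63

n=3: total = 0+3 = 3
n=4: total = 3+4 = 7
n=5: total = 7+5 = 12
n=6: total = 12+6 = 18
n=7: total = 18+7 = 25
n=8: total = 25+8 = 33
n=9: total = 33+9 = 42
n=10: total = 42+10 = 52
n=11: total = 52+11 = 63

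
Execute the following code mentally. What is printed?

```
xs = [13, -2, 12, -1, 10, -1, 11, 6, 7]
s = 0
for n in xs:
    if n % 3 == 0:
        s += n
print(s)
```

18

n=13: not %3==0
n=-2: not %3==0
n=12: %3==0, s = 0+12 = 12
n=-1: not %3==0
n=10: not %3==0
n=-1: not %3==0
n=11: not %3==0
n=6: %3==0, s = 12+6 = 18
n=7: not %3==0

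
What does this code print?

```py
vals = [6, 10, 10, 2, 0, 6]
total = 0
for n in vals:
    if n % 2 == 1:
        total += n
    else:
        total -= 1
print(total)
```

-6

n=6: not odd, total = 0-1 = -1
n=10: not odd, total = (-1)-1 = -2
n=10: not odd, total = (-2)-1 = -3
n=2: not odd, total = (-3)-1 = -4
n=0: not odd, total = (-4)-1 = -5
n=6: not odd, total = (-5)-1 = -6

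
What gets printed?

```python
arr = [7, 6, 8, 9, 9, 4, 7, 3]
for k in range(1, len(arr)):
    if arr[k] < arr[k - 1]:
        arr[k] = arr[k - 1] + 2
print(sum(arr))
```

k=1: 6<7, arr[1] = 7+2 = 9 → [7, 9, 8, 9, 9, 4, 7, 3]
k=2: 8<9, arr[2] = 9+2 = 11 → [7, 9, 11, 9, 9, 4, 7, 3]
k=3: 9<11, arr[3] = 11+2 = 13 → [7, 9, 11, 13, 9, 4, 7, 3]
k=4: 9<13, arr[4] = 13+2 = 15 → [7, 9, 11, 13, 15, 4, 7, 3]
k=5: 4<15, arr[5] = 15+2 = 17 → [7, 9, 11, 13, 15, 17, 7, 3]
k=6: 7<17, arr[6] = 17+2 = 19 → [7, 9, 11, 13, 15, 17, 19, 3]
k=7: 3<19, arr[7] = 19+2 = 21 → [7, 9, 11, 13, 15, 17, 19, 21]
sum = 112

112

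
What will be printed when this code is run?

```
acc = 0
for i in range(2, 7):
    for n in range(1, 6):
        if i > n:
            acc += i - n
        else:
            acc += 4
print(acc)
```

i=2,n=1: 2>1, acc = 0+1 = 1
i=2,n=2: not 2>2, acc = 1+4 = 5
i=2,n=3: not 2>3, acc = 5+4 = 9
i=2,n=4: not 2>4, acc = 9+4 = 13
i=2,n=5: not 2>5, acc = 13+4 = 17
i=3,n=1: 3>1, acc = 17+2 = 19
i=3,n=2: 3>2, acc = 19+1 = 20
i=3,n=3: not 3>3, acc = 20+4 = 24
i=3,n=4: not 3>4, acc = 24+4 = 28
i=3,n=5: not 3>5, acc = 28+4 = 32
i=4,n=1: 4>1, acc = 32+3 = 35
i=4,n=2: 4>2, acc = 35+2 = 37
i=4,n=3: 4>3, acc = 37+1 = 38
i=4,n=4: not 4>4, acc = 38+4 = 42
i=4,n=5: not 4>5, acc = 42+4 = 46
i=5,n=1: 5>1, acc = 46+4 = 50
i=5,n=2: 5>2, acc = 50+3 = 53
i=5,n=3: 5>3, acc = 53+2 = 55
i=5,n=4: 5>4, acc = 55+1 = 56
i=5,n=5: not 5>5, acc = 56+4 = 60
i=6,n=1: 6>1, acc = 60+5 = 65
i=6,n=2: 6>2, acc = 65+4 = 69
i=6,n=3: 6>3, acc = 69+3 = 72
i=6,n=4: 6>4, acc = 72+2 = 74
i=6,n=5: 6>5, acc = 74+1 = 75

75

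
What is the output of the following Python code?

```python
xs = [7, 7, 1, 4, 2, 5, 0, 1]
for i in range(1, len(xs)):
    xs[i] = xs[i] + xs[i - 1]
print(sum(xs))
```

155

i=1: xs[1] = 7+7 = 14 → [7, 14, 1, 4, 2, 5, 0, 1]
i=2: xs[2] = 1+14 = 15 → [7, 14, 15, 4, 2, 5, 0, 1]
i=3: xs[3] = 4+15 = 19 → [7, 14, 15, 19, 2, 5, 0, 1]
i=4: xs[4] = 2+19 = 21 → [7, 14, 15, 19, 21, 5, 0, 1]
i=5: xs[5] = 5+21 = 26 → [7, 14, 15, 19, 21, 26, 0, 1]
i=6: xs[6] = 0+26 = 26 → [7, 14, 15, 19, 21, 26, 26, 1]
i=7: xs[7] = 1+26 = 27 → [7, 14, 15, 19, 21, 26, 26, 27]
sum = 155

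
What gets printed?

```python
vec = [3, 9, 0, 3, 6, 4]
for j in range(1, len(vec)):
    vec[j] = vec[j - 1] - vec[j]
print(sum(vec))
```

-52

j=1: vec[1] = 3-9 = -6 → [3, -6, 0, 3, 6, 4]
j=2: vec[2] = (-6)-0 = -6 → [3, -6, -6, 3, 6, 4]
j=3: vec[3] = (-6)-3 = -9 → [3, -6, -6, -9, 6, 4]
j=4: vec[4] = (-9)-6 = -15 → [3, -6, -6, -9, -15, 4]
j=5: vec[5] = (-15)-4 = -19 → [3, -6, -6, -9, -15, -19]
sum = -52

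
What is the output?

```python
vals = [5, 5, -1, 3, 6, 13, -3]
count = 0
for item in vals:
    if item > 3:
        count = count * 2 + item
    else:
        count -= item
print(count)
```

80

item=5: >3, count = 0*2+5 = 5
item=5: >3, count = 5*2+5 = 15
item=-1: not >3, count = 15-(-1) = 16
item=3: not >3, count = 16-3 = 13
item=6: >3, count = 13*2+6 = 32
item=13: >3, count = 32*2+13 = 77
item=-3: not >3, count = 77-(-3) = 80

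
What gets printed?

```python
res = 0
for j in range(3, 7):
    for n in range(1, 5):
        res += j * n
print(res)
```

j=3,n=1: res = 0+3 = 3
j=3,n=2: res = 3+6 = 9
j=3,n=3: res = 9+9 = 18
j=3,n=4: res = 18+12 = 30
j=4,n=1: res = 30+4 = 34
j=4,n=2: res = 34+8 = 42
j=4,n=3: res = 42+12 = 54
j=4,n=4: res = 54+16 = 70
j=5,n=1: res = 70+5 = 75
j=5,n=2: res = 75+10 = 85
j=5,n=3: res = 85+15 = 100
j=5,n=4: res = 100+20 = 120
j=6,n=1: res = 120+6 = 126
j=6,n=2: res = 126+12 = 138
j=6,n=3: res = 138+18 = 156
j=6,n=4: res = 156+24 = 180

180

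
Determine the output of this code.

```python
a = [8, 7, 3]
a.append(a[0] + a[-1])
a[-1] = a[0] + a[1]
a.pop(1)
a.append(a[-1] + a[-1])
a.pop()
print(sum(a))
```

26

append a[0]+a[-1] = 8+3 = 11 → [8, 7, 3, 11]
a[-1] = a[0]+a[1] = 8+7 = 15 → [8, 7, 3, 15]
pop(1) removes 7 → [8, 3, 15]
append a[-1]+a[-1] = 15+15 = 30 → [8, 3, 15, 30]
pop() removes 30 → [8, 3, 15]
sum = 26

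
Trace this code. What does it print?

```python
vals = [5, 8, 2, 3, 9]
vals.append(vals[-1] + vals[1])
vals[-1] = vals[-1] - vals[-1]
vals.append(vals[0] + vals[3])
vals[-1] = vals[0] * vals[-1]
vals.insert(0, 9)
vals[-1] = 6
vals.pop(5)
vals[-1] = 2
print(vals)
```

[9, 5, 8, 2, 3, 0, 2]

append vals[-1]+vals[1] = 9+8 = 17 → [5, 8, 2, 3, 9, 17]
vals[-1] = vals[-1]-vals[-1] = 17-17 = 0 → [5, 8, 2, 3, 9, 0]
append vals[0]+vals[3] = 5+3 = 8 → [5, 8, 2, 3, 9, 0, 8]
vals[-1] = vals[0]*vals[-1] = 5*8 = 40 → [5, 8, 2, 3, 9, 0, 40]
insert 9 at 0 → [9, 5, 8, 2, 3, 9, 0, 40]
vals[-1] = 6 → [9, 5, 8, 2, 3, 9, 0, 6]
pop(5) removes 9 → [9, 5, 8, 2, 3, 0, 6]
vals[-1] = 2 → [9, 5, 8, 2, 3, 0, 2]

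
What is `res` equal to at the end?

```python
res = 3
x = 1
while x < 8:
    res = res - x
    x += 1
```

-25

x=1: res = 3-1 = 2
x=2: res = 2-2 = 0
x=3: res = 0-3 = -3
x=4: res = (-3)-4 = -7
x=5: res = (-7)-5 = -12
x=6: res = (-12)-6 = -18
x=7: res = (-18)-7 = -25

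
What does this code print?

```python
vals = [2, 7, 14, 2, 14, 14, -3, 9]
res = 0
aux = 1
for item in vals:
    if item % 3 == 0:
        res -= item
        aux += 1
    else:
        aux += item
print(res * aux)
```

item=2: not %3==0; aux=3
item=7: not %3==0; aux=10
item=14: not %3==0; aux=24
item=2: not %3==0; aux=26
item=14: not %3==0; aux=40
item=14: not %3==0; aux=54
item=-3: %3==0, res = 0-(-3) = 3; aux=55
item=9: %3==0, res = 3-9 = -6; aux=56
res*aux = (-6)*56 = -336

-336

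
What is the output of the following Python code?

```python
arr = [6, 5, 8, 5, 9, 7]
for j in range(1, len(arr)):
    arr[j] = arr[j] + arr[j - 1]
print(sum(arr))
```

133

j=1: arr[1] = 5+6 = 11 → [6, 11, 8, 5, 9, 7]
j=2: arr[2] = 8+11 = 19 → [6, 11, 19, 5, 9, 7]
j=3: arr[3] = 5+19 = 24 → [6, 11, 19, 24, 9, 7]
j=4: arr[4] = 9+24 = 33 → [6, 11, 19, 24, 33, 7]
j=5: arr[5] = 7+33 = 40 → [6, 11, 19, 24, 33, 40]
sum = 133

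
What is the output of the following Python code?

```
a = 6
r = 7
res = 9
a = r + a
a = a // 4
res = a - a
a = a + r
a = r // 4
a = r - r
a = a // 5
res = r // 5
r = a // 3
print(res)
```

1

a = 7+6 = 13
a = 13//4 = 3
res = 3-3 = 0
a = 3+7 = 10
a = 7//4 = 1
a = 7-7 = 0
a = 0//5 = 0
res = 7//5 = 1
r = 0//3 = 0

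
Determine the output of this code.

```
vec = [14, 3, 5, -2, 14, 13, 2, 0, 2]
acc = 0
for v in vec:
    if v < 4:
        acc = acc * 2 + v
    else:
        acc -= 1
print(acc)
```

-22

v=14: not <4, acc = 0-1 = -1
v=3: <4, acc = (-1)*2+3 = 1
v=5: not <4, acc = 1-1 = 0
v=-2: <4, acc = 0*2+(-2) = -2
v=14: not <4, acc = (-2)-1 = -3
v=13: not <4, acc = (-3)-1 = -4
v=2: <4, acc = (-4)*2+2 = -6
v=0: <4, acc = (-6)*2+0 = -12
v=2: <4, acc = (-12)*2+2 = -22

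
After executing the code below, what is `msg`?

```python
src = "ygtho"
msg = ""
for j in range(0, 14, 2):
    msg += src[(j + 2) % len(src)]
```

'toghyto'

j=0: add src[2]='t' → 't'
j=2: add src[4]='o' → 'to'
j=4: add src[1]='g' → 'tog'
j=6: add src[3]='h' → 'togh'
j=8: add src[0]='y' → 'toghy'
j=10: add src[2]='t' → 'toghyt'
j=12: add src[4]='o' → 'toghyto'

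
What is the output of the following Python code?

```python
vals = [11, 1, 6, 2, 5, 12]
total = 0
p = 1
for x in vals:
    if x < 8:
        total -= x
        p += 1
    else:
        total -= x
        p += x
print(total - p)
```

-65

x=11: not <8, total = 0-11 = -11; p=12
x=1: <8, total = (-11)-1 = -12; p=13
x=6: <8, total = (-12)-6 = -18; p=14
x=2: <8, total = (-18)-2 = -20; p=15
x=5: <8, total = (-20)-5 = -25; p=16
x=12: not <8, total = (-25)-12 = -37; p=28
total-p = (-37)-28 = -65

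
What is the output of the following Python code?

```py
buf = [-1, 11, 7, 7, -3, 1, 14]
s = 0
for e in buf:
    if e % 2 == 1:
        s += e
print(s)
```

22

e=-1: odd, s = 0+(-1) = -1
e=11: odd, s = (-1)+11 = 10
e=7: odd, s = 10+7 = 17
e=7: odd, s = 17+7 = 24
e=-3: odd, s = 24+(-3) = 21
e=1: odd, s = 21+1 = 22
e=14: not odd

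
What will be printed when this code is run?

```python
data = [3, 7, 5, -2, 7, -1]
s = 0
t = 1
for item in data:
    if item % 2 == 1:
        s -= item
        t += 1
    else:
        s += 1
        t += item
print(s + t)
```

item=3: odd, s = 0-3 = -3; t=2
item=7: odd, s = (-3)-7 = -10; t=3
item=5: odd, s = (-10)-5 = -15; t=4
item=-2: not odd, s = (-15)+1 = -14; t=2
item=7: odd, s = (-14)-7 = -21; t=3
item=-1: odd, s = (-21)-(-1) = -20; t=4
s+t = (-20)+4 = -16

-16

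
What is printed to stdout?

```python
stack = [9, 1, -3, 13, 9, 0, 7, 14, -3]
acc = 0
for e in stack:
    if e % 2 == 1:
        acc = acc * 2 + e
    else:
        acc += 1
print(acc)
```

e=9: odd, acc = 0*2+9 = 9
e=1: odd, acc = 9*2+1 = 19
e=-3: odd, acc = 19*2+(-3) = 35
e=13: odd, acc = 35*2+13 = 83
e=9: odd, acc = 83*2+9 = 175
e=0: not odd, acc = 175+1 = 176
e=7: odd, acc = 176*2+7 = 359
e=14: not odd, acc = 359+1 = 360
e=-3: odd, acc = 360*2+(-3) = 717

717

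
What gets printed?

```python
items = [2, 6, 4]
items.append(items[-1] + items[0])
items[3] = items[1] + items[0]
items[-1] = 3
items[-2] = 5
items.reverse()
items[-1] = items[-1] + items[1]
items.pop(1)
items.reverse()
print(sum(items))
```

16

append items[-1]+items[0] = 4+2 = 6 → [2, 6, 4, 6]
items[3] = items[1]+items[0] = 6+2 = 8 → [2, 6, 4, 8]
items[-1] = 3 → [2, 6, 4, 3]
items[-2] = 5 → [2, 6, 5, 3]
reverse → [3, 5, 6, 2]
items[-1] = items[-1]+items[1] = 2+5 = 7 → [3, 5, 6, 7]
pop(1) removes 5 → [3, 6, 7]
reverse → [7, 6, 3]
sum = 16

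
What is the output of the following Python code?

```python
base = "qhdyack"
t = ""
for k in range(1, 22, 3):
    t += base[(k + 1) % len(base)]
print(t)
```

k=1: add base[2]='d' → 'd'
k=4: add base[5]='c' → 'dc'
k=7: add base[1]='h' → 'dch'
k=10: add base[4]='a' → 'dcha'
k=13: add base[0]='q' → 'dchaq'
k=16: add base[3]='y' → 'dchaqy'
k=19: add base[6]='k' → 'dchaqyk'

dchaqyk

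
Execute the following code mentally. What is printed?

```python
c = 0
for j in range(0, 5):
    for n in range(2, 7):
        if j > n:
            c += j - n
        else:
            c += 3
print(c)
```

70

j=0,n=2: not 0>2, c = 0+3 = 3
j=0,n=3: not 0>3, c = 3+3 = 6
j=0,n=4: not 0>4, c = 6+3 = 9
j=0,n=5: not 0>5, c = 9+3 = 12
j=0,n=6: not 0>6, c = 12+3 = 15
j=1,n=2: not 1>2, c = 15+3 = 18
j=1,n=3: not 1>3, c = 18+3 = 21
j=1,n=4: not 1>4, c = 21+3 = 24
j=1,n=5: not 1>5, c = 24+3 = 27
j=1,n=6: not 1>6, c = 27+3 = 30
j=2,n=2: not 2>2, c = 30+3 = 33
j=2,n=3: not 2>3, c = 33+3 = 36
j=2,n=4: not 2>4, c = 36+3 = 39
j=2,n=5: not 2>5, c = 39+3 = 42
j=2,n=6: not 2>6, c = 42+3 = 45
j=3,n=2: 3>2, c = 45+1 = 46
j=3,n=3: not 3>3, c = 46+3 = 49
j=3,n=4: not 3>4, c = 49+3 = 52
j=3,n=5: not 3>5, c = 52+3 = 55
j=3,n=6: not 3>6, c = 55+3 = 58
j=4,n=2: 4>2, c = 58+2 = 60
j=4,n=3: 4>3, c = 60+1 = 61
j=4,n=4: not 4>4, c = 61+3 = 64
j=4,n=5: not 4>5, c = 64+3 = 67
j=4,n=6: not 4>6, c = 67+3 = 70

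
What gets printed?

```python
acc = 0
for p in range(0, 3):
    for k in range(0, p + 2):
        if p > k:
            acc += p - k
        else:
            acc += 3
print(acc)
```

22

p=0,k=0: not 0>0, acc = 0+3 = 3
p=0,k=1: not 0>1, acc = 3+3 = 6
p=1,k=0: 1>0, acc = 6+1 = 7
p=1,k=1: not 1>1, acc = 7+3 = 10
p=1,k=2: not 1>2, acc = 10+3 = 13
p=2,k=0: 2>0, acc = 13+2 = 15
p=2,k=1: 2>1, acc = 15+1 = 16
p=2,k=2: not 2>2, acc = 16+3 = 19
p=2,k=3: not 2>3, acc = 19+3 = 22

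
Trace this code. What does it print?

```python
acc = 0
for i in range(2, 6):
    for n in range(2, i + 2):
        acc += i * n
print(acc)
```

193

i=2,n=2: acc = 0+4 = 4
i=2,n=3: acc = 4+6 = 10
i=3,n=2: acc = 10+6 = 16
i=3,n=3: acc = 16+9 = 25
i=3,n=4: acc = 25+12 = 37
i=4,n=2: acc = 37+8 = 45
i=4,n=3: acc = 45+12 = 57
i=4,n=4: acc = 57+16 = 73
i=4,n=5: acc = 73+20 = 93
i=5,n=2: acc = 93+10 = 103
i=5,n=3: acc = 103+15 = 118
i=5,n=4: acc = 118+20 = 138
i=5,n=5: acc = 138+25 = 163
i=5,n=6: acc = 163+30 = 193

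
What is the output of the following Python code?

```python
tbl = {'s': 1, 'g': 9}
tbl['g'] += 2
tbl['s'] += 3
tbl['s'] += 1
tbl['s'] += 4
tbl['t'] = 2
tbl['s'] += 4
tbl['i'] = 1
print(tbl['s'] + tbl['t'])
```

15

tbl['g'] = 9+2 = 11 → {'s': 1, 'g': 11}
tbl['s'] = 1+3 = 4 → {'s': 4, 'g': 11}
tbl['s'] = 4+1 = 5 → {'s': 5, 'g': 11}
tbl['s'] = 5+4 = 9 → {'s': 9, 'g': 11}
tbl['t'] = 2 → {'s': 9, 'g': 11, 't': 2}
tbl['s'] = 9+4 = 13 → {'s': 13, 'g': 11, 't': 2}
tbl['i'] = 1 → {'s': 13, 'g': 11, 't': 2, 'i': 1}
tbl['s']+tbl['t'] = 13+2 = 15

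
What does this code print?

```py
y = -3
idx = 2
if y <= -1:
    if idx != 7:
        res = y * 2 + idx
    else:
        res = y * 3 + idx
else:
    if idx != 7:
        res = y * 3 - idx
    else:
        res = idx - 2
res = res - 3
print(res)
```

y=-3, idx=2
y <= -1 is True; idx != 7 is True
→ res = y * 2 + idx = -4
res = (-4)-3 = -7

-7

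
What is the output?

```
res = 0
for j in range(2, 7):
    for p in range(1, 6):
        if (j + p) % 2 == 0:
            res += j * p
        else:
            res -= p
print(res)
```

105

j=2,p=1: odd sum, res = 0-1 = -1
j=2,p=2: even sum, res = (-1)+4 = 3
j=2,p=3: odd sum, res = 3-3 = 0
j=2,p=4: even sum, res = 0+8 = 8
j=2,p=5: odd sum, res = 8-5 = 3
j=3,p=1: even sum, res = 3+3 = 6
j=3,p=2: odd sum, res = 6-2 = 4
j=3,p=3: even sum, res = 4+9 = 13
j=3,p=4: odd sum, res = 13-4 = 9
j=3,p=5: even sum, res = 9+15 = 24
j=4,p=1: odd sum, res = 24-1 = 23
j=4,p=2: even sum, res = 23+8 = 31
j=4,p=3: odd sum, res = 31-3 = 28
j=4,p=4: even sum, res = 28+16 = 44
j=4,p=5: odd sum, res = 44-5 = 39
j=5,p=1: even sum, res = 39+5 = 44
j=5,p=2: odd sum, res = 44-2 = 42
j=5,p=3: even sum, res = 42+15 = 57
j=5,p=4: odd sum, res = 57-4 = 53
j=5,p=5: even sum, res = 53+25 = 78
j=6,p=1: odd sum, res = 78-1 = 77
j=6,p=2: even sum, res = 77+12 = 89
j=6,p=3: odd sum, res = 89-3 = 86
j=6,p=4: even sum, res = 86+24 = 110
j=6,p=5: odd sum, res = 110-5 = 105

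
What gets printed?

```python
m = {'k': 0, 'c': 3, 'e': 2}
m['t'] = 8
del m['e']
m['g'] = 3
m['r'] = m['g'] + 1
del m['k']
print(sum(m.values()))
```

18

m['t'] = 8 → {'k': 0, 'c': 3, 'e': 2, 't': 8}
del 'e' → {'k': 0, 'c': 3, 't': 8}
m['g'] = 3 → {'k': 0, 'c': 3, 't': 8, 'g': 3}
m['r'] = m['g']+1 = 4 → {'k': 0, 'c': 3, 't': 8, 'g': 3, 'r': 4}
del 'k' → {'c': 3, 't': 8, 'g': 3, 'r': 4}
sum of values = 18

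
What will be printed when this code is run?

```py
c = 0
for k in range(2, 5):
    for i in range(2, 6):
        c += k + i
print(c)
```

78

k=2,i=2: c = 0+4 = 4
k=2,i=3: c = 4+5 = 9
k=2,i=4: c = 9+6 = 15
k=2,i=5: c = 15+7 = 22
k=3,i=2: c = 22+5 = 27
k=3,i=3: c = 27+6 = 33
k=3,i=4: c = 33+7 = 40
k=3,i=5: c = 40+8 = 48
k=4,i=2: c = 48+6 = 54
k=4,i=3: c = 54+7 = 61
k=4,i=4: c = 61+8 = 69
k=4,i=5: c = 69+9 = 78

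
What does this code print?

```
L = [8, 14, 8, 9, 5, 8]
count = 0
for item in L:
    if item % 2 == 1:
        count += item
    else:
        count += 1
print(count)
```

18

item=8: not odd, count = 0+1 = 1
item=14: not odd, count = 1+1 = 2
item=8: not odd, count = 2+1 = 3
item=9: odd, count = 3+9 = 12
item=5: odd, count = 12+5 = 17
item=8: not odd, count = 17+1 = 18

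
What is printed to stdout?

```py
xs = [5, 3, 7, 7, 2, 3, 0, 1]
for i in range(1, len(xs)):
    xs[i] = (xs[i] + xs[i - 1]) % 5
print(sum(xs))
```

21

i=1: xs[1] = (3+5)%5 = 3 → [5, 3, 7, 7, 2, 3, 0, 1]
i=2: xs[2] = (7+3)%5 = 0 → [5, 3, 0, 7, 2, 3, 0, 1]
i=3: xs[3] = (7+0)%5 = 2 → [5, 3, 0, 2, 2, 3, 0, 1]
i=4: xs[4] = (2+2)%5 = 4 → [5, 3, 0, 2, 4, 3, 0, 1]
i=5: xs[5] = (3+4)%5 = 2 → [5, 3, 0, 2, 4, 2, 0, 1]
i=6: xs[6] = (0+2)%5 = 2 → [5, 3, 0, 2, 4, 2, 2, 1]
i=7: xs[7] = (1+2)%5 = 3 → [5, 3, 0, 2, 4, 2, 2, 3]
sum = 21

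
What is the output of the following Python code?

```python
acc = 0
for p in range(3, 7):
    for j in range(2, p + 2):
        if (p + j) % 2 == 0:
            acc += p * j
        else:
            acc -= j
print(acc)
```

104

p=3,j=2: odd sum, acc = 0-2 = -2
p=3,j=3: even sum, acc = (-2)+9 = 7
p=3,j=4: odd sum, acc = 7-4 = 3
p=4,j=2: even sum, acc = 3+8 = 11
p=4,j=3: odd sum, acc = 11-3 = 8
p=4,j=4: even sum, acc = 8+16 = 24
p=4,j=5: odd sum, acc = 24-5 = 19
p=5,j=2: odd sum, acc = 19-2 = 17
p=5,j=3: even sum, acc = 17+15 = 32
p=5,j=4: odd sum, acc = 32-4 = 28
p=5,j=5: even sum, acc = 28+25 = 53
p=5,j=6: odd sum, acc = 53-6 = 47
p=6,j=2: even sum, acc = 47+12 = 59
p=6,j=3: odd sum, acc = 59-3 = 56
p=6,j=4: even sum, acc = 56+24 = 80
p=6,j=5: odd sum, acc = 80-5 = 75
p=6,j=6: even sum, acc = 75+36 = 111
p=6,j=7: odd sum, acc = 111-7 = 104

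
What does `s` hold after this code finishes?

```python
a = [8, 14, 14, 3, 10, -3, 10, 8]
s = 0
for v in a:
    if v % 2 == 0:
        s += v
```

64

v=8: even, s = 0+8 = 8
v=14: even, s = 8+14 = 22
v=14: even, s = 22+14 = 36
v=3: not even
v=10: even, s = 36+10 = 46
v=-3: not even
v=10: even, s = 46+10 = 56
v=8: even, s = 56+8 = 64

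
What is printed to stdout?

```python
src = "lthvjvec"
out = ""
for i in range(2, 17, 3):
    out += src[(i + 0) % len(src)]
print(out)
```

i=2: add src[2]='h' → 'h'
i=5: add src[5]='v' → 'hv'
i=8: add src[0]='l' → 'hvl'
i=11: add src[3]='v' → 'hvlv'
i=14: add src[6]='e' → 'hvlve'

hvlve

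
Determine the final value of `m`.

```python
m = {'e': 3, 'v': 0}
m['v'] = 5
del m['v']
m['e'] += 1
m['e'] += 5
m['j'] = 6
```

m['v'] = 5 → {'e': 3, 'v': 5}
del 'v' → {'e': 3}
m['e'] = 3+1 = 4 → {'e': 4}
m['e'] = 4+5 = 9 → {'e': 9}
m['j'] = 6 → {'e': 9, 'j': 6}

{'e': 9, 'j': 6}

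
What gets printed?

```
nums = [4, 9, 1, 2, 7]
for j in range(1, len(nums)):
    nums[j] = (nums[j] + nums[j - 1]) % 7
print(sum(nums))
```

j=1: nums[1] = (9+4)%7 = 6 → [4, 6, 1, 2, 7]
j=2: nums[2] = (1+6)%7 = 0 → [4, 6, 0, 2, 7]
j=3: nums[3] = (2+0)%7 = 2 → [4, 6, 0, 2, 7]
j=4: nums[4] = (7+2)%7 = 2 → [4, 6, 0, 2, 2]
sum = 14

14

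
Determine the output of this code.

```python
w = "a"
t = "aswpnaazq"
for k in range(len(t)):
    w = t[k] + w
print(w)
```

qzaanpwsaa

k=0: prepend 'a' → 'aa'
k=1: prepend 's' → 'saa'
k=2: prepend 'w' → 'wsaa'
k=3: prepend 'p' → 'pwsaa'
k=4: prepend 'n' → 'npwsaa'
k=5: prepend 'a' → 'anpwsaa'
k=6: prepend 'a' → 'aanpwsaa'
k=7: prepend 'z' → 'zaanpwsaa'
k=8: prepend 'q' → 'qzaanpwsaa'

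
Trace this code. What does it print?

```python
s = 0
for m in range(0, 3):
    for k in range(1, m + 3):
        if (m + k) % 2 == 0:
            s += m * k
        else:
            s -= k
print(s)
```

9

m=0,k=1: odd sum, s = 0-1 = -1
m=0,k=2: even sum, s = (-1)+0 = -1
m=1,k=1: even sum, s = (-1)+1 = 0
m=1,k=2: odd sum, s = 0-2 = -2
m=1,k=3: even sum, s = (-2)+3 = 1
m=2,k=1: odd sum, s = 1-1 = 0
m=2,k=2: even sum, s = 0+4 = 4
m=2,k=3: odd sum, s = 4-3 = 1
m=2,k=4: even sum, s = 1+8 = 9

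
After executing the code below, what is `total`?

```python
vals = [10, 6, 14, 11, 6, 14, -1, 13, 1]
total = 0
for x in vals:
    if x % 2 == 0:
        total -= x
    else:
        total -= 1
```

x=10: even, total = 0-10 = -10
x=6: even, total = (-10)-6 = -16
x=14: even, total = (-16)-14 = -30
x=11: not even, total = (-30)-1 = -31
x=6: even, total = (-31)-6 = -37
x=14: even, total = (-37)-14 = -51
x=-1: not even, total = (-51)-1 = -52
x=13: not even, total = (-52)-1 = -53
x=1: not even, total = (-53)-1 = -54

-54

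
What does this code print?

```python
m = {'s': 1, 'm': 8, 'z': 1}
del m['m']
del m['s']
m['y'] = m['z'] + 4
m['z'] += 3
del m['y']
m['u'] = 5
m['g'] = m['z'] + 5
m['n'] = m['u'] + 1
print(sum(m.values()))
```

del 'm' → {'s': 1, 'z': 1}
del 's' → {'z': 1}
m['y'] = m['z']+4 = 5 → {'z': 1, 'y': 5}
m['z'] = 1+3 = 4 → {'z': 4, 'y': 5}
del 'y' → {'z': 4}
m['u'] = 5 → {'z': 4, 'u': 5}
m['g'] = m['z']+5 = 9 → {'z': 4, 'u': 5, 'g': 9}
m['n'] = m['u']+1 = 6 → {'z': 4, 'u': 5, 'g': 9, 'n': 6}
sum of values = 24

24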